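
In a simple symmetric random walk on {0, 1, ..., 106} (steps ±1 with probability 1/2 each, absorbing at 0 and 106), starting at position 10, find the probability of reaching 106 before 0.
P(hit 106 before 0) = 10/106 = 5/53

Let u_k = P(hit 106 before 0 | start at k). Then u_0 = 0, u_106 = 1, and u_k = u_{k-1}/2 + u_{k+1}/2 for 1 ≤ k ≤ 105. This harmonic recurrence is solved by u_k = k/106, giving u_10 = 10/106 = 5/53.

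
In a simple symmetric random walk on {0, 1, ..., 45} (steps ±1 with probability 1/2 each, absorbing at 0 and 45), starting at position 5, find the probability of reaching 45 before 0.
P(hit 45 before 0) = 5/45 = 1/9

Let u_k = P(hit 45 before 0 | start at k). Then u_0 = 0, u_45 = 1, and u_k = u_{k-1}/2 + u_{k+1}/2 for 1 ≤ k ≤ 44. This harmonic recurrence is solved by u_k = k/45, giving u_5 = 5/45 = 1/9.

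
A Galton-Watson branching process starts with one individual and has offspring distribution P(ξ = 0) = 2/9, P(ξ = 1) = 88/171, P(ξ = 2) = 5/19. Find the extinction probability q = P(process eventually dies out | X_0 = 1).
q = 38/45

The pgf is f(s) = 2/9 + 88/171·s + 5/19·s². The extinction probability q is the smallest fixed point of f in [0, 1]. Setting s = f(s):
  5/19·s² + (88/171 − 1)·s + 2/9 = 0
  5/19·s² − (2/9 + 5/19)·s + 2/9 = 0
which factors as (s − 1)·(5/19·s − 2/9) = 0, giving roots s = 1 and s = (2/9)/(5/19) = 38/45.
Mean offspring μ = 88/171 + 2·5/19 = 178/171 > 1 (supercritical), so q < 1. The extinction probability is the smaller root: q = (2/9)/(5/19) = 38/45.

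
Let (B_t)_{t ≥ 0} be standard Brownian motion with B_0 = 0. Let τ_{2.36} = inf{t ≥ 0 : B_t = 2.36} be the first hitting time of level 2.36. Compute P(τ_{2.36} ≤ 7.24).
P(τ_{2.36} ≤ 7.24) = 2(1 − Φ(2.36/√7.24)) = 2(1 − Φ(0.8771)) ≈ 0.3804

By the reflection principle for standard BM, P(τ_b ≤ t) = 2 · P(B_t ≥ b). Since B_t ~ N(0, t), P(B_t ≥ 2.36) = 1 − Φ(2.36/√t) = 1 − Φ(2.36/√7.24) = 1 − Φ(0.8771) ≈ 0.19022. Doubling: P(τ_{2.36} ≤ 7.24) ≈ 2 · 0.19022 = 0.38044 ≈ 0.3804.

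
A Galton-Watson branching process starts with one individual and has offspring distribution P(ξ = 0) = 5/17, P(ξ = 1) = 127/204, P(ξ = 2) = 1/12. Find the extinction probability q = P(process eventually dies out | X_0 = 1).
q = 1

Mean offspring μ = 0·5/17 + 1·127/204 + 2·1/12 = 161/204 ≤ 1. For μ ≤ 1 with offspring not concentrated at 1, the Galton-Watson process goes extinct almost surely, so q = 1.
(Algebraic check: The pgf is f(s) = 5/17 + 127/204·s + 1/12·s². The extinction probability q is the smallest fixed point of f in [0, 1]. Setting s = f(s):
  1/12·s² + (127/204 − 1)·s + 5/17 = 0
  1/12·s² − (5/17 + 1/12)·s + 5/17 = 0
which factors as (s − 1)·(1/12·s − 5/17) = 0, giving roots s = 1 and s = (5/17)/(1/12) = 60/17. Since 60/17 ≥ 1, the smallest root in [0, 1] is s = 1.)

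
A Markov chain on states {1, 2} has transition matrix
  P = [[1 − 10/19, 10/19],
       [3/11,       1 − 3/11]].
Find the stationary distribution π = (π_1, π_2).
π_1 = 57/167, π_2 = 110/167

Solve πP = π with π_1 + π_2 = 1. From πP = π: π_1 · (1 − 10/19) + π_2 · 3/11 = π_1 ⇒ π_2 · 3/11 = π_1 · 10/19 ⇒ π_2/π_1 = (10/19)/(3/11) = 110/57. Together with π_1 + π_2 = 1:
  π_1 = (3/11)/(10/19 + 3/11) = (3/11)/(167/209) = 57/167,
  π_2 = (10/19)/(10/19 + 3/11) = (10/19)/(167/209) = 110/167.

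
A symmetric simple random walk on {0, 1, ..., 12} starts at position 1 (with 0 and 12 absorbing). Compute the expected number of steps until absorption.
E[τ | X_0 = 1] = 11

Let v_k = E[τ | X_0 = k]. Boundary: v_0 = v_12 = 0. Recurrence: v_k = 1 + (v_{k-1} + v_{k+1})/2 for 1 ≤ k ≤ 11. The particular solution to v_k − (v_{k-1} + v_{k+1})/2 = 1 is v_k = −k^2. Adding homogeneous solution A + B k and matching boundaries gives v_k = k (12 − k). Substituting k = 1: v_1 = 1 · 11 = 11.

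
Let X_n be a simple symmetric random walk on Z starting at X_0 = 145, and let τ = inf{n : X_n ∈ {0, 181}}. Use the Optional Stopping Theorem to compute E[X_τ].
E[X_τ] = 145

X_n is a martingale and τ is a bounded-mean stopping time (indeed τ is finite a.s. with bounded expectation since the walk is in a bounded region). By the OST, E[X_τ] = E[X_0] = 145. Equivalently: E[X_τ] = 181 · P(hit 181 first) + 0 · P(hit 0 first) = 181 · (145/181) = 145.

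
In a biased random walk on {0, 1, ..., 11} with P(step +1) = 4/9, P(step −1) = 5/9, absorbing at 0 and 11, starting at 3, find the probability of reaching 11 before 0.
P(hit 11 before 0) = (1 − (5/4)^3) / (1 − (5/4)^11) = 3997696/44633821

Let u_k denote P(reach 11 before 0 | start at k). Boundary: u_0 = 0, u_11 = 1. Recurrence: u_k = 4/9·u_{k+1} + 5/9·u_{k-1} for 1 ≤ k ≤ 10. Try u_k = A + B·r^k with r = q/p = (5/9)/(4/9) = 5/4. Substitution satisfies the recurrence; boundary conditions give:
  u_k = (1 − r^k) / (1 − r^N) = (1 − (5/4)^3) / (1 − (5/4)^11) = 3997696/44633821.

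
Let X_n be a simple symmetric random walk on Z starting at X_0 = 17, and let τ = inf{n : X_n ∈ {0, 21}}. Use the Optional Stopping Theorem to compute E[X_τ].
E[X_τ] = 17

X_n is a martingale and τ is a bounded-mean stopping time (indeed τ is finite a.s. with bounded expectation since the walk is in a bounded region). By the OST, E[X_τ] = E[X_0] = 17. Equivalently: E[X_τ] = 21 · P(hit 21 first) + 0 · P(hit 0 first) = 21 · (17/21) = 17.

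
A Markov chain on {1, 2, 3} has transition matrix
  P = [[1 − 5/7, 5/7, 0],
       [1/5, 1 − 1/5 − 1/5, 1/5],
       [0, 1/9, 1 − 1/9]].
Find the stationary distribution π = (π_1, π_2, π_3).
π = (1/11, 25/77, 45/77)

This is a birth-death chain on three states, which satisfies detailed balance: π_1 · P_{12} = π_2 · P_{21} and π_2 · P_{23} = π_3 · P_{32}.
From π_1 · 5/7 = π_2 · 1/5: π_2/π_1 = (5/7)/(1/5) = 25/7.
From π_2 · 1/5 = π_3 · 1/9: π_3/π_2 = (1/5)/(1/9) = 9/5.
Take π_1 proportional to 1; then unnormalized π = (1, 25/7, 45/7). Normalize by dividing by the sum 11:
  π = (1/11, 25/77, 45/77).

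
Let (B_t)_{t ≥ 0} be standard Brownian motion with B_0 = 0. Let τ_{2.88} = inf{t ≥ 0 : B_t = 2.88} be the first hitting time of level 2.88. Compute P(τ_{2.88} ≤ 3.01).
P(τ_{2.88} ≤ 3.01) = 2(1 − Φ(2.88/√3.01)) = 2(1 − Φ(1.6600)) ≈ 0.0969

By the reflection principle for standard BM, P(τ_b ≤ t) = 2 · P(B_t ≥ b). Since B_t ~ N(0, t), P(B_t ≥ 2.88) = 1 − Φ(2.88/√t) = 1 − Φ(2.88/√3.01) = 1 − Φ(1.6600) ≈ 0.04846. Doubling: P(τ_{2.88} ≤ 3.01) ≈ 2 · 0.04846 = 0.09692 ≈ 0.0969.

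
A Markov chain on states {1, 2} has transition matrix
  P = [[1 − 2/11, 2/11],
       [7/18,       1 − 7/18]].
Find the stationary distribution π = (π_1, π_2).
π_1 = 77/113, π_2 = 36/113

Solve πP = π with π_1 + π_2 = 1. From πP = π: π_1 · (1 − 2/11) + π_2 · 7/18 = π_1 ⇒ π_2 · 7/18 = π_1 · 2/11 ⇒ π_2/π_1 = (2/11)/(7/18) = 36/77. Together with π_1 + π_2 = 1:
  π_1 = (7/18)/(2/11 + 7/18) = (7/18)/(113/198) = 77/113,
  π_2 = (2/11)/(2/11 + 7/18) = (2/11)/(113/198) = 36/113.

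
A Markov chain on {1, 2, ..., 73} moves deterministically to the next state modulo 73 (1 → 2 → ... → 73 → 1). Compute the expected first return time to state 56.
E[T_56 | X_0 = 56] = 73

The chain cycles deterministically, so starting at state 56 it returns in exactly 73 steps. Equivalently, the stationary distribution is uniform π_j = 1/73 for every state j, so by Kac's formula E[T_56] = 1/π_56 = 73.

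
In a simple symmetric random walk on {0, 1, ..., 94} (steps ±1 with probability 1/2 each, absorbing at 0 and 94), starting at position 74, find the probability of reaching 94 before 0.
P(hit 94 before 0) = 74/94 = 37/47

Let u_k = P(hit 94 before 0 | start at k). Then u_0 = 0, u_94 = 1, and u_k = u_{k-1}/2 + u_{k+1}/2 for 1 ≤ k ≤ 93. This harmonic recurrence is solved by u_k = k/94, giving u_74 = 74/94 = 37/47.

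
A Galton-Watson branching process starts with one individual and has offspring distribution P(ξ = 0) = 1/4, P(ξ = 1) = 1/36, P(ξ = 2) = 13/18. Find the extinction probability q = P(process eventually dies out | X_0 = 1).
q = 9/26

The pgf is f(s) = 1/4 + 1/36·s + 13/18·s². The extinction probability q is the smallest fixed point of f in [0, 1]. Setting s = f(s):
  13/18·s² + (1/36 − 1)·s + 1/4 = 0
  13/18·s² − (1/4 + 13/18)·s + 1/4 = 0
which factors as (s − 1)·(13/18·s − 1/4) = 0, giving roots s = 1 and s = (1/4)/(13/18) = 9/26.
Mean offspring μ = 1/36 + 2·13/18 = 53/36 > 1 (supercritical), so q < 1. The extinction probability is the smaller root: q = (1/4)/(13/18) = 9/26.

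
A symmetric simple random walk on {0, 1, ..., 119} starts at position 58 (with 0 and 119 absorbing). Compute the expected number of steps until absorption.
E[τ | X_0 = 58] = 3538

Let v_k = E[τ | X_0 = k]. Boundary: v_0 = v_119 = 0. Recurrence: v_k = 1 + (v_{k-1} + v_{k+1})/2 for 1 ≤ k ≤ 118. The particular solution to v_k − (v_{k-1} + v_{k+1})/2 = 1 is v_k = −k^2. Adding homogeneous solution A + B k and matching boundaries gives v_k = k (119 − k). Substituting k = 58: v_58 = 58 · 61 = 3538.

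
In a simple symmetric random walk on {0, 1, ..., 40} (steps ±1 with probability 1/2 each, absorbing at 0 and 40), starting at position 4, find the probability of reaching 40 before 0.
P(hit 40 before 0) = 4/40 = 1/10

Let u_k = P(hit 40 before 0 | start at k). Then u_0 = 0, u_40 = 1, and u_k = u_{k-1}/2 + u_{k+1}/2 for 1 ≤ k ≤ 39. This harmonic recurrence is solved by u_k = k/40, giving u_4 = 4/40 = 1/10.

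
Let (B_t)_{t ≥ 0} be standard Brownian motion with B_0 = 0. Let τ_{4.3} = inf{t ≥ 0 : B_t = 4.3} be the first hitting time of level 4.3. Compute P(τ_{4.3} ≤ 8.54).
P(τ_{4.3} ≤ 8.54) = 2(1 − Φ(4.3/√8.54)) = 2(1 − Φ(1.4714)) ≈ 0.1412

By the reflection principle for standard BM, P(τ_b ≤ t) = 2 · P(B_t ≥ b). Since B_t ~ N(0, t), P(B_t ≥ 4.3) = 1 − Φ(4.3/√t) = 1 − Φ(4.3/√8.54) = 1 − Φ(1.4714) ≈ 0.07059. Doubling: P(τ_{4.3} ≤ 8.54) ≈ 2 · 0.07059 = 0.14118 ≈ 0.1412.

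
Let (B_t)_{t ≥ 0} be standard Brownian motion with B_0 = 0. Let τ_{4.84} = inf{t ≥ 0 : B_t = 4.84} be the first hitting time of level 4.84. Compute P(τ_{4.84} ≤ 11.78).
P(τ_{4.84} ≤ 11.78) = 2(1 − Φ(4.84/√11.78)) = 2(1 − Φ(1.4102)) ≈ 0.1585

By the reflection principle for standard BM, P(τ_b ≤ t) = 2 · P(B_t ≥ b). Since B_t ~ N(0, t), P(B_t ≥ 4.84) = 1 − Φ(4.84/√t) = 1 − Φ(4.84/√11.78) = 1 − Φ(1.4102) ≈ 0.07924. Doubling: P(τ_{4.84} ≤ 11.78) ≈ 2 · 0.07924 = 0.15848 ≈ 0.1585.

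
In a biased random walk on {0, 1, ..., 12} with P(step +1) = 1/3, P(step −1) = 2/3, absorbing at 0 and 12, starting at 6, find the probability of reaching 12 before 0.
P(hit 12 before 0) = (1 − (2)^6) / (1 − (2)^12) = 1/65

Let u_k denote P(reach 12 before 0 | start at k). Boundary: u_0 = 0, u_12 = 1. Recurrence: u_k = 1/3·u_{k+1} + 2/3·u_{k-1} for 1 ≤ k ≤ 11. Try u_k = A + B·r^k with r = q/p = (2/3)/(1/3) = 2. Substitution satisfies the recurrence; boundary conditions give:
  u_k = (1 − r^k) / (1 − r^N) = (1 − (2)^6) / (1 − (2)^12) = 1/65.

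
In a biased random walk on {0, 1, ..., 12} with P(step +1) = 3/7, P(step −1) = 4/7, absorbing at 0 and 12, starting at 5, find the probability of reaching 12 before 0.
P(hit 12 before 0) = (1 − (4/3)^5) / (1 − (4/3)^12) = 1708047/16245775

Let u_k denote P(reach 12 before 0 | start at k). Boundary: u_0 = 0, u_12 = 1. Recurrence: u_k = 3/7·u_{k+1} + 4/7·u_{k-1} for 1 ≤ k ≤ 11. Try u_k = A + B·r^k with r = q/p = (4/7)/(3/7) = 4/3. Substitution satisfies the recurrence; boundary conditions give:
  u_k = (1 − r^k) / (1 − r^N) = (1 − (4/3)^5) / (1 − (4/3)^12) = 1708047/16245775.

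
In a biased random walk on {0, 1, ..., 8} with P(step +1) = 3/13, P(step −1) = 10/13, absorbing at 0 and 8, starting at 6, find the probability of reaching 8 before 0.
P(hit 8 before 0) = (1 − (10/3)^6) / (1 − (10/3)^8) = 98829/1098829

Let u_k denote P(reach 8 before 0 | start at k). Boundary: u_0 = 0, u_8 = 1. Recurrence: u_k = 3/13·u_{k+1} + 10/13·u_{k-1} for 1 ≤ k ≤ 7. Try u_k = A + B·r^k with r = q/p = (10/13)/(3/13) = 10/3. Substitution satisfies the recurrence; boundary conditions give:
  u_k = (1 − r^k) / (1 − r^N) = (1 − (10/3)^6) / (1 − (10/3)^8) = 98829/1098829.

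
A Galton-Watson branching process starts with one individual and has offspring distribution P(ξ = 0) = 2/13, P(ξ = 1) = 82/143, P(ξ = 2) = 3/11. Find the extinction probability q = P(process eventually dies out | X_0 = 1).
q = 22/39

The pgf is f(s) = 2/13 + 82/143·s + 3/11·s². The extinction probability q is the smallest fixed point of f in [0, 1]. Setting s = f(s):
  3/11·s² + (82/143 − 1)·s + 2/13 = 0
  3/11·s² − (2/13 + 3/11)·s + 2/13 = 0
which factors as (s − 1)·(3/11·s − 2/13) = 0, giving roots s = 1 and s = (2/13)/(3/11) = 22/39.
Mean offspring μ = 82/143 + 2·3/11 = 160/143 > 1 (supercritical), so q < 1. The extinction probability is the smaller root: q = (2/13)/(3/11) = 22/39.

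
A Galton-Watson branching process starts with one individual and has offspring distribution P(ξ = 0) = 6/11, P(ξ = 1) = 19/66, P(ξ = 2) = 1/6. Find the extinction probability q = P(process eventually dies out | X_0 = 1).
q = 1

Mean offspring μ = 0·6/11 + 1·19/66 + 2·1/6 = 41/66 ≤ 1. For μ ≤ 1 with offspring not concentrated at 1, the Galton-Watson process goes extinct almost surely, so q = 1.
(Algebraic check: The pgf is f(s) = 6/11 + 19/66·s + 1/6·s². The extinction probability q is the smallest fixed point of f in [0, 1]. Setting s = f(s):
  1/6·s² + (19/66 − 1)·s + 6/11 = 0
  1/6·s² − (6/11 + 1/6)·s + 6/11 = 0
which factors as (s − 1)·(1/6·s − 6/11) = 0, giving roots s = 1 and s = (6/11)/(1/6) = 36/11. Since 36/11 ≥ 1, the smallest root in [0, 1] is s = 1.)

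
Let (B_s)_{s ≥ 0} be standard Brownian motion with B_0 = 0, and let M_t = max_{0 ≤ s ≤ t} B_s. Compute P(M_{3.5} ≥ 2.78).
P(M_{3.5} ≥ 2.78) = 2·P(B_{3.5} ≥ 2.78) = 2(1 − Φ(2.78/√3.5)) ≈ 0.1373

By the reflection principle for Brownian motion, P(M_t ≥ a) = 2 · P(B_t ≥ a) for a ≥ 0. Since B_t ~ N(0, t), P(B_t ≥ 2.78) = 1 − Φ(2.78/√t) = 1 − Φ(2.78/√3.5) = 1 − Φ(1.4860). So
  P(M_{3.5} ≥ 2.78) = 2(1 − Φ(1.4860)) ≈ 0.1373.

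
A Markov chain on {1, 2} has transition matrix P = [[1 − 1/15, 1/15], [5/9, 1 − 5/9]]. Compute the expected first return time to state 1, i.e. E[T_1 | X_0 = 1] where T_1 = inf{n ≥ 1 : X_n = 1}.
E[T_1 | X_0 = 1] = 1/π_1 = 28/25

For an irreducible recurrent Markov chain with stationary distribution π, E[T_i | X_0 = i] = 1/π_i (Kac's formula). Here π_1 = (5/9)/(1/15 + 5/9) = (5/9)/(28/45) = 25/28, so E[T_1 | X_0 = 1] = 1/π_1 = (1/15 + 5/9)/(5/9) = (28/45)/(5/9) = 28/25.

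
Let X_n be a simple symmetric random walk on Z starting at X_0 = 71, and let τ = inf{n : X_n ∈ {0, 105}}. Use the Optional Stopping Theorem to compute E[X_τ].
E[X_τ] = 71

X_n is a martingale and τ is a bounded-mean stopping time (indeed τ is finite a.s. with bounded expectation since the walk is in a bounded region). By the OST, E[X_τ] = E[X_0] = 71. Equivalently: E[X_τ] = 105 · P(hit 105 first) + 0 · P(hit 0 first) = 105 · (71/105) = 71.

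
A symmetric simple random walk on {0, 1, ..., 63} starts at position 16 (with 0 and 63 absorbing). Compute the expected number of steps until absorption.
E[τ | X_0 = 16] = 752

Let v_k = E[τ | X_0 = k]. Boundary: v_0 = v_63 = 0. Recurrence: v_k = 1 + (v_{k-1} + v_{k+1})/2 for 1 ≤ k ≤ 62. The particular solution to v_k − (v_{k-1} + v_{k+1})/2 = 1 is v_k = −k^2. Adding homogeneous solution A + B k and matching boundaries gives v_k = k (63 − k). Substituting k = 16: v_16 = 16 · 47 = 752.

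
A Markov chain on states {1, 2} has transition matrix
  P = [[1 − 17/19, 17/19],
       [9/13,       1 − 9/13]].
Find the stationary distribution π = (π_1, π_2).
π_1 = 171/392, π_2 = 221/392

Solve πP = π with π_1 + π_2 = 1. From πP = π: π_1 · (1 − 17/19) + π_2 · 9/13 = π_1 ⇒ π_2 · 9/13 = π_1 · 17/19 ⇒ π_2/π_1 = (17/19)/(9/13) = 221/171. Together with π_1 + π_2 = 1:
  π_1 = (9/13)/(17/19 + 9/13) = (9/13)/(392/247) = 171/392,
  π_2 = (17/19)/(17/19 + 9/13) = (17/19)/(392/247) = 221/392.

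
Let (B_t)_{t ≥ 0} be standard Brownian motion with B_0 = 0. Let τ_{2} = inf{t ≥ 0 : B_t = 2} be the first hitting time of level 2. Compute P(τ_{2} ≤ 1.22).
P(τ_{2} ≤ 1.22) = 2(1 − Φ(2/√1.22)) = 2(1 − Φ(1.8107)) ≈ 0.0702

By the reflection principle for standard BM, P(τ_b ≤ t) = 2 · P(B_t ≥ b). Since B_t ~ N(0, t), P(B_t ≥ 2) = 1 − Φ(2/√t) = 1 − Φ(2/√1.22) = 1 − Φ(1.8107) ≈ 0.03509. Doubling: P(τ_{2} ≤ 1.22) ≈ 2 · 0.03509 = 0.07018 ≈ 0.0702.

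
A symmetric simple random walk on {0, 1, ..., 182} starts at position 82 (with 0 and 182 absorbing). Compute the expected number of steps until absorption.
E[τ | X_0 = 82] = 8200

Let v_k = E[τ | X_0 = k]. Boundary: v_0 = v_182 = 0. Recurrence: v_k = 1 + (v_{k-1} + v_{k+1})/2 for 1 ≤ k ≤ 181. The particular solution to v_k − (v_{k-1} + v_{k+1})/2 = 1 is v_k = −k^2. Adding homogeneous solution A + B k and matching boundaries gives v_k = k (182 − k). Substituting k = 82: v_82 = 82 · 100 = 8200.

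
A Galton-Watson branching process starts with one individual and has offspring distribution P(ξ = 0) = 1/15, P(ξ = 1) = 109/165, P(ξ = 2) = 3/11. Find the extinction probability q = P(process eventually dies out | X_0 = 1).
q = 11/45

The pgf is f(s) = 1/15 + 109/165·s + 3/11·s². The extinction probability q is the smallest fixed point of f in [0, 1]. Setting s = f(s):
  3/11·s² + (109/165 − 1)·s + 1/15 = 0
  3/11·s² − (1/15 + 3/11)·s + 1/15 = 0
which factors as (s − 1)·(3/11·s − 1/15) = 0, giving roots s = 1 and s = (1/15)/(3/11) = 11/45.
Mean offspring μ = 109/165 + 2·3/11 = 199/165 > 1 (supercritical), so q < 1. The extinction probability is the smaller root: q = (1/15)/(3/11) = 11/45.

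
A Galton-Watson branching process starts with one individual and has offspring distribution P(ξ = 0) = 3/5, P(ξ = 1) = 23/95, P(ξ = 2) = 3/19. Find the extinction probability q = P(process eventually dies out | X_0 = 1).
q = 1

Mean offspring μ = 0·3/5 + 1·23/95 + 2·3/19 = 53/95 ≤ 1. For μ ≤ 1 with offspring not concentrated at 1, the Galton-Watson process goes extinct almost surely, so q = 1.
(Algebraic check: The pgf is f(s) = 3/5 + 23/95·s + 3/19·s². The extinction probability q is the smallest fixed point of f in [0, 1]. Setting s = f(s):
  3/19·s² + (23/95 − 1)·s + 3/5 = 0
  3/19·s² − (3/5 + 3/19)·s + 3/5 = 0
which factors as (s − 1)·(3/19·s − 3/5) = 0, giving roots s = 1 and s = (3/5)/(3/19) = 19/5. Since 19/5 ≥ 1, the smallest root in [0, 1] is s = 1.)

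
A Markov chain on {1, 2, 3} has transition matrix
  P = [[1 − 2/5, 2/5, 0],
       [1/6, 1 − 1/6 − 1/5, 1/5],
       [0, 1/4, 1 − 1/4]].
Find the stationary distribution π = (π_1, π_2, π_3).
π = (25/133, 60/133, 48/133)

This is a birth-death chain on three states, which satisfies detailed balance: π_1 · P_{12} = π_2 · P_{21} and π_2 · P_{23} = π_3 · P_{32}.
From π_1 · 2/5 = π_2 · 1/6: π_2/π_1 = (2/5)/(1/6) = 12/5.
From π_2 · 1/5 = π_3 · 1/4: π_3/π_2 = (1/5)/(1/4) = 4/5.
Take π_1 proportional to 1; then unnormalized π = (1, 12/5, 48/25). Normalize by dividing by the sum 133/25:
  π = (25/133, 60/133, 48/133).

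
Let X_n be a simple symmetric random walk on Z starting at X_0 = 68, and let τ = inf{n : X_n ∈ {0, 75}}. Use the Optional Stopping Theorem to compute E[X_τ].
E[X_τ] = 68

X_n is a martingale and τ is a bounded-mean stopping time (indeed τ is finite a.s. with bounded expectation since the walk is in a bounded region). By the OST, E[X_τ] = E[X_0] = 68. Equivalently: E[X_τ] = 75 · P(hit 75 first) + 0 · P(hit 0 first) = 75 · (68/75) = 68.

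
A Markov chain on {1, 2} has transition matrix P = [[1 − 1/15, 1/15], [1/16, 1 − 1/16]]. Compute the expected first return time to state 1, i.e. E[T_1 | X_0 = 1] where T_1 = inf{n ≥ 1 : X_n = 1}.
E[T_1 | X_0 = 1] = 1/π_1 = 31/15

For an irreducible recurrent Markov chain with stationary distribution π, E[T_i | X_0 = i] = 1/π_i (Kac's formula). Here π_1 = (1/16)/(1/15 + 1/16) = (1/16)/(31/240) = 15/31, so E[T_1 | X_0 = 1] = 1/π_1 = (1/15 + 1/16)/(1/16) = (31/240)/(1/16) = 31/15.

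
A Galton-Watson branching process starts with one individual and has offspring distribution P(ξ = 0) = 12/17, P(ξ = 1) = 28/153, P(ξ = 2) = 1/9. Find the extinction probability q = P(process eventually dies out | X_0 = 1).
q = 1

Mean offspring μ = 0·12/17 + 1·28/153 + 2·1/9 = 62/153 ≤ 1. For μ ≤ 1 with offspring not concentrated at 1, the Galton-Watson process goes extinct almost surely, so q = 1.
(Algebraic check: The pgf is f(s) = 12/17 + 28/153·s + 1/9·s². The extinction probability q is the smallest fixed point of f in [0, 1]. Setting s = f(s):
  1/9·s² + (28/153 − 1)·s + 12/17 = 0
  1/9·s² − (12/17 + 1/9)·s + 12/17 = 0
which factors as (s − 1)·(1/9·s − 12/17) = 0, giving roots s = 1 and s = (12/17)/(1/9) = 108/17. Since 108/17 ≥ 1, the smallest root in [0, 1] is s = 1.)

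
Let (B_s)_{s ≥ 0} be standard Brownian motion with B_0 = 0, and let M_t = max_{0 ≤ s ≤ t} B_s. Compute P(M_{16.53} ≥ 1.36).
P(M_{16.53} ≥ 1.36) = 2·P(B_{16.53} ≥ 1.36) = 2(1 − Φ(1.36/√16.53)) ≈ 0.7380

By the reflection principle for Brownian motion, P(M_t ≥ a) = 2 · P(B_t ≥ a) for a ≥ 0. Since B_t ~ N(0, t), P(B_t ≥ 1.36) = 1 − Φ(1.36/√t) = 1 − Φ(1.36/√16.53) = 1 − Φ(0.3345). So
  P(M_{16.53} ≥ 1.36) = 2(1 − Φ(0.3345)) ≈ 0.7380.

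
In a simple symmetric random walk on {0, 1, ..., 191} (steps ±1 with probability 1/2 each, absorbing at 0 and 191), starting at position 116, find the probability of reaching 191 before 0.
P(hit 191 before 0) = 116/191

Let u_k = P(hit 191 before 0 | start at k). Then u_0 = 0, u_191 = 1, and u_k = u_{k-1}/2 + u_{k+1}/2 for 1 ≤ k ≤ 190. This harmonic recurrence is solved by u_k = k/191, giving u_116 = 116/191.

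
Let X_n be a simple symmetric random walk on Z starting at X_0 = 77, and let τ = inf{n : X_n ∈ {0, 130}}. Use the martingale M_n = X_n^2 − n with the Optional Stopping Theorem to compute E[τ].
E[τ] = 4081

M_n = X_n^2 − n is a martingale (since E[X_{n+1}^2 | F_n] = X_n^2 + 1). By OST (τ has finite mean in a bounded region), E[M_τ] = E[M_0] = X_0^2 − 0 = 77^2 = 5929. Also E[M_τ] = E[X_τ^2] − E[τ]. The walk exits at 0 or 130, with P(hit 130 first) = 77/130, so E[X_τ^2] = 130^2 · 77/130 + 0 = 10010. Thus E[τ] = E[X_τ^2] − E[M_τ] = 10010 − 5929 = 4081 = 77(130 − 77) = 4081.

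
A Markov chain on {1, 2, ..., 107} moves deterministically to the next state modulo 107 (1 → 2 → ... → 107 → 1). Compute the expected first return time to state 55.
E[T_55 | X_0 = 55] = 107

The chain cycles deterministically, so starting at state 55 it returns in exactly 107 steps. Equivalently, the stationary distribution is uniform π_j = 1/107 for every state j, so by Kac's formula E[T_55] = 1/π_55 = 107.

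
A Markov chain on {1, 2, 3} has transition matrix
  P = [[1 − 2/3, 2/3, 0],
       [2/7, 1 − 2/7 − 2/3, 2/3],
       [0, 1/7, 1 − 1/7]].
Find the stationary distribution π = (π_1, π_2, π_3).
π = (9/128, 21/128, 49/64)

This is a birth-death chain on three states, which satisfies detailed balance: π_1 · P_{12} = π_2 · P_{21} and π_2 · P_{23} = π_3 · P_{32}.
From π_1 · 2/3 = π_2 · 2/7: π_2/π_1 = (2/3)/(2/7) = 7/3.
From π_2 · 2/3 = π_3 · 1/7: π_3/π_2 = (2/3)/(1/7) = 14/3.
Take π_1 proportional to 1; then unnormalized π = (1, 7/3, 98/9). Normalize by dividing by the sum 128/9:
  π = (9/128, 21/128, 49/64).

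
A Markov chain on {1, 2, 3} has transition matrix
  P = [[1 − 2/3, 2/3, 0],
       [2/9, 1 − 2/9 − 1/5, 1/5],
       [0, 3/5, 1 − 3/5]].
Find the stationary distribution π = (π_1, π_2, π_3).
π = (1/5, 3/5, 1/5)

This is a birth-death chain on three states, which satisfies detailed balance: π_1 · P_{12} = π_2 · P_{21} and π_2 · P_{23} = π_3 · P_{32}.
From π_1 · 2/3 = π_2 · 2/9: π_2/π_1 = (2/3)/(2/9) = 3.
From π_2 · 1/5 = π_3 · 3/5: π_3/π_2 = (1/5)/(3/5) = 1/3.
Take π_1 proportional to 1; then unnormalized π = (1, 3, 1). Normalize by dividing by the sum 5:
  π = (1/5, 3/5, 1/5).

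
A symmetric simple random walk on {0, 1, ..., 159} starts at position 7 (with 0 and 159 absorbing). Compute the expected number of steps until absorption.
E[τ | X_0 = 7] = 1064

Let v_k = E[τ | X_0 = k]. Boundary: v_0 = v_159 = 0. Recurrence: v_k = 1 + (v_{k-1} + v_{k+1})/2 for 1 ≤ k ≤ 158. The particular solution to v_k − (v_{k-1} + v_{k+1})/2 = 1 is v_k = −k^2. Adding homogeneous solution A + B k and matching boundaries gives v_k = k (159 − k). Substituting k = 7: v_7 = 7 · 152 = 1064.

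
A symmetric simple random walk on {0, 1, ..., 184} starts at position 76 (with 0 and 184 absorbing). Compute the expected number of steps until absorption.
E[τ | X_0 = 76] = 8208

Let v_k = E[τ | X_0 = k]. Boundary: v_0 = v_184 = 0. Recurrence: v_k = 1 + (v_{k-1} + v_{k+1})/2 for 1 ≤ k ≤ 183. The particular solution to v_k − (v_{k-1} + v_{k+1})/2 = 1 is v_k = −k^2. Adding homogeneous solution A + B k and matching boundaries gives v_k = k (184 − k). Substituting k = 76: v_76 = 76 · 108 = 8208.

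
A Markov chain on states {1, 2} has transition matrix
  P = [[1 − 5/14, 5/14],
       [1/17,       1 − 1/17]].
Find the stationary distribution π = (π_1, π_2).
π_1 = 14/99, π_2 = 85/99

Solve πP = π with π_1 + π_2 = 1. From πP = π: π_1 · (1 − 5/14) + π_2 · 1/17 = π_1 ⇒ π_2 · 1/17 = π_1 · 5/14 ⇒ π_2/π_1 = (5/14)/(1/17) = 85/14. Together with π_1 + π_2 = 1:
  π_1 = (1/17)/(5/14 + 1/17) = (1/17)/(99/238) = 14/99,
  π_2 = (5/14)/(5/14 + 1/17) = (5/14)/(99/238) = 85/99.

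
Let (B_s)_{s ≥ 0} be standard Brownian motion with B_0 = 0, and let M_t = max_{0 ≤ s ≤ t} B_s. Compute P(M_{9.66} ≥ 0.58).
P(M_{9.66} ≥ 0.58) = 2·P(B_{9.66} ≥ 0.58) = 2(1 − Φ(0.58/√9.66)) ≈ 0.8520

By the reflection principle for Brownian motion, P(M_t ≥ a) = 2 · P(B_t ≥ a) for a ≥ 0. Since B_t ~ N(0, t), P(B_t ≥ 0.58) = 1 − Φ(0.58/√t) = 1 − Φ(0.58/√9.66) = 1 − Φ(0.1866). So
  P(M_{9.66} ≥ 0.58) = 2(1 − Φ(0.1866)) ≈ 0.8520.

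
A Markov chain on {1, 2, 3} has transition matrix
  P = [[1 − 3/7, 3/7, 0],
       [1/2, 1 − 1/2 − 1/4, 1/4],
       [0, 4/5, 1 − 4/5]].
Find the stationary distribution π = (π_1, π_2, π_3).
π = (8/17, 48/119, 15/119)

This is a birth-death chain on three states, which satisfies detailed balance: π_1 · P_{12} = π_2 · P_{21} and π_2 · P_{23} = π_3 · P_{32}.
From π_1 · 3/7 = π_2 · 1/2: π_2/π_1 = (3/7)/(1/2) = 6/7.
From π_2 · 1/4 = π_3 · 4/5: π_3/π_2 = (1/4)/(4/5) = 5/16.
Take π_1 proportional to 1; then unnormalized π = (1, 6/7, 15/56). Normalize by dividing by the sum 17/8:
  π = (8/17, 48/119, 15/119).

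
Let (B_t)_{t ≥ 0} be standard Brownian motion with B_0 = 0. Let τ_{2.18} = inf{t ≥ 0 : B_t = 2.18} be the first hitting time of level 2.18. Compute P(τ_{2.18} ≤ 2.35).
P(τ_{2.18} ≤ 2.35) = 2(1 − Φ(2.18/√2.35)) = 2(1 − Φ(1.4221)) ≈ 0.1550

By the reflection principle for standard BM, P(τ_b ≤ t) = 2 · P(B_t ≥ b). Since B_t ~ N(0, t), P(B_t ≥ 2.18) = 1 − Φ(2.18/√t) = 1 − Φ(2.18/√2.35) = 1 − Φ(1.4221) ≈ 0.07750. Doubling: P(τ_{2.18} ≤ 2.35) ≈ 2 · 0.07750 = 0.15500 ≈ 0.1550.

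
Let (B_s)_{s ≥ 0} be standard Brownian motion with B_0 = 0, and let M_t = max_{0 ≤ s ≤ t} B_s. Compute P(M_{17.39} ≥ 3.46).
P(M_{17.39} ≥ 3.46) = 2·P(B_{17.39} ≥ 3.46) = 2(1 − Φ(3.46/√17.39)) ≈ 0.4067

By the reflection principle for Brownian motion, P(M_t ≥ a) = 2 · P(B_t ≥ a) for a ≥ 0. Since B_t ~ N(0, t), P(B_t ≥ 3.46) = 1 − Φ(3.46/√t) = 1 − Φ(3.46/√17.39) = 1 − Φ(0.8297). So
  P(M_{17.39} ≥ 3.46) = 2(1 − Φ(0.8297)) ≈ 0.4067.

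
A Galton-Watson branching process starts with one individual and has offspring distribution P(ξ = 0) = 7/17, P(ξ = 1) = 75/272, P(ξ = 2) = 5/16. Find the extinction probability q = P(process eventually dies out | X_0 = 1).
q = 1

Mean offspring μ = 0·7/17 + 1·75/272 + 2·5/16 = 245/272 ≤ 1. For μ ≤ 1 with offspring not concentrated at 1, the Galton-Watson process goes extinct almost surely, so q = 1.
(Algebraic check: The pgf is f(s) = 7/17 + 75/272·s + 5/16·s². The extinction probability q is the smallest fixed point of f in [0, 1]. Setting s = f(s):
  5/16·s² + (75/272 − 1)·s + 7/17 = 0
  5/16·s² − (7/17 + 5/16)·s + 7/17 = 0
which factors as (s − 1)·(5/16·s − 7/17) = 0, giving roots s = 1 and s = (7/17)/(5/16) = 112/85. Since 112/85 ≥ 1, the smallest root in [0, 1] is s = 1.)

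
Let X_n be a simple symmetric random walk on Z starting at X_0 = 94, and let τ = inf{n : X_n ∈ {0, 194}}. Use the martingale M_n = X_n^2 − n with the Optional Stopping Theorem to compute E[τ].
E[τ] = 9400

M_n = X_n^2 − n is a martingale (since E[X_{n+1}^2 | F_n] = X_n^2 + 1). By OST (τ has finite mean in a bounded region), E[M_τ] = E[M_0] = X_0^2 − 0 = 94^2 = 8836. Also E[M_τ] = E[X_τ^2] − E[τ]. The walk exits at 0 or 194, with P(hit 194 first) = 94/194, so E[X_τ^2] = 194^2 · 94/194 + 0 = 18236. Thus E[τ] = E[X_τ^2] − E[M_τ] = 18236 − 8836 = 9400 = 94(194 − 94) = 9400.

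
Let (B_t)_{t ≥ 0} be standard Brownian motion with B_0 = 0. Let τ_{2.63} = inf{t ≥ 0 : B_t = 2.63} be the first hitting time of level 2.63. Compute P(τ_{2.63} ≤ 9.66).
P(τ_{2.63} ≤ 9.66) = 2(1 − Φ(2.63/√9.66)) = 2(1 − Φ(0.8462)) ≈ 0.3974

By the reflection principle for standard BM, P(τ_b ≤ t) = 2 · P(B_t ≥ b). Since B_t ~ N(0, t), P(B_t ≥ 2.63) = 1 − Φ(2.63/√t) = 1 − Φ(2.63/√9.66) = 1 − Φ(0.8462) ≈ 0.19872. Doubling: P(τ_{2.63} ≤ 9.66) ≈ 2 · 0.19872 = 0.39744 ≈ 0.3974.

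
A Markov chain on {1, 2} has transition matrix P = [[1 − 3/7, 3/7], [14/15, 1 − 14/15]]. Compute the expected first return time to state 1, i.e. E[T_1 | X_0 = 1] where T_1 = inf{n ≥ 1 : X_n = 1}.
E[T_1 | X_0 = 1] = 1/π_1 = 143/98

For an irreducible recurrent Markov chain with stationary distribution π, E[T_i | X_0 = i] = 1/π_i (Kac's formula). Here π_1 = (14/15)/(3/7 + 14/15) = (14/15)/(143/105) = 98/143, so E[T_1 | X_0 = 1] = 1/π_1 = (3/7 + 14/15)/(14/15) = (143/105)/(14/15) = 143/98.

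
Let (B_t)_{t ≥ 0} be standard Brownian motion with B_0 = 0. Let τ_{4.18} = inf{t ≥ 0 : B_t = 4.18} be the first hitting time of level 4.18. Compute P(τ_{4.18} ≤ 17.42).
P(τ_{4.18} ≤ 17.42) = 2(1 − Φ(4.18/√17.42)) = 2(1 − Φ(1.0015)) ≈ 0.3166

By the reflection principle for standard BM, P(τ_b ≤ t) = 2 · P(B_t ≥ b). Since B_t ~ N(0, t), P(B_t ≥ 4.18) = 1 − Φ(4.18/√t) = 1 − Φ(4.18/√17.42) = 1 − Φ(1.0015) ≈ 0.15829. Doubling: P(τ_{4.18} ≤ 17.42) ≈ 2 · 0.15829 = 0.31658 ≈ 0.3166.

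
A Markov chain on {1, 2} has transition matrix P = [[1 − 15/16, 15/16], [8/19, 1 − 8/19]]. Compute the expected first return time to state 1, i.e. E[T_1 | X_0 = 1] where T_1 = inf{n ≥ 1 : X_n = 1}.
E[T_1 | X_0 = 1] = 1/π_1 = 413/128

For an irreducible recurrent Markov chain with stationary distribution π, E[T_i | X_0 = i] = 1/π_i (Kac's formula). Here π_1 = (8/19)/(15/16 + 8/19) = (8/19)/(413/304) = 128/413, so E[T_1 | X_0 = 1] = 1/π_1 = (15/16 + 8/19)/(8/19) = (413/304)/(8/19) = 413/128.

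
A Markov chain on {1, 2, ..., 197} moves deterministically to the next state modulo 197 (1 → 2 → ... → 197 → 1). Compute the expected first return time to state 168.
E[T_168 | X_0 = 168] = 197

The chain cycles deterministically, so starting at state 168 it returns in exactly 197 steps. Equivalently, the stationary distribution is uniform π_j = 1/197 for every state j, so by Kac's formula E[T_168] = 1/π_168 = 197.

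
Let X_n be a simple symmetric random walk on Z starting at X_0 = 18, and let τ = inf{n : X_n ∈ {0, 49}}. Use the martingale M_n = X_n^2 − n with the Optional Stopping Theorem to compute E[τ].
E[τ] = 558

M_n = X_n^2 − n is a martingale (since E[X_{n+1}^2 | F_n] = X_n^2 + 1). By OST (τ has finite mean in a bounded region), E[M_τ] = E[M_0] = X_0^2 − 0 = 18^2 = 324. Also E[M_τ] = E[X_τ^2] − E[τ]. The walk exits at 0 or 49, with P(hit 49 first) = 18/49, so E[X_τ^2] = 49^2 · 18/49 + 0 = 882. Thus E[τ] = E[X_τ^2] − E[M_τ] = 882 − 324 = 558 = 18(49 − 18) = 558.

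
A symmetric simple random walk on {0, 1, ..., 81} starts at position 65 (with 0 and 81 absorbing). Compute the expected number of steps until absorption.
E[τ | X_0 = 65] = 1040

Let v_k = E[τ | X_0 = k]. Boundary: v_0 = v_81 = 0. Recurrence: v_k = 1 + (v_{k-1} + v_{k+1})/2 for 1 ≤ k ≤ 80. The particular solution to v_k − (v_{k-1} + v_{k+1})/2 = 1 is v_k = −k^2. Adding homogeneous solution A + B k and matching boundaries gives v_k = k (81 − k). Substituting k = 65: v_65 = 65 · 16 = 1040.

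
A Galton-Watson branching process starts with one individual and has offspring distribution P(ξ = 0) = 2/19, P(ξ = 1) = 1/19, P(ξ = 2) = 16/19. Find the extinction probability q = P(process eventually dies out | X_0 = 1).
q = 1/8

The pgf is f(s) = 2/19 + 1/19·s + 16/19·s². The extinction probability q is the smallest fixed point of f in [0, 1]. Setting s = f(s):
  16/19·s² + (1/19 − 1)·s + 2/19 = 0
  16/19·s² − (2/19 + 16/19)·s + 2/19 = 0
which factors as (s − 1)·(16/19·s − 2/19) = 0, giving roots s = 1 and s = (2/19)/(16/19) = 1/8.
Mean offspring μ = 1/19 + 2·16/19 = 33/19 > 1 (supercritical), so q < 1. The extinction probability is the smaller root: q = (2/19)/(16/19) = 1/8.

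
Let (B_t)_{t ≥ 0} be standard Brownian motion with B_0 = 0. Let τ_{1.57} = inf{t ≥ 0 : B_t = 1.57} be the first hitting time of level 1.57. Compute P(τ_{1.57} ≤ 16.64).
P(τ_{1.57} ≤ 16.64) = 2(1 − Φ(1.57/√16.64)) = 2(1 − Φ(0.3849)) ≈ 0.7003

By the reflection principle for standard BM, P(τ_b ≤ t) = 2 · P(B_t ≥ b). Since B_t ~ N(0, t), P(B_t ≥ 1.57) = 1 − Φ(1.57/√t) = 1 − Φ(1.57/√16.64) = 1 − Φ(0.3849) ≈ 0.35016. Doubling: P(τ_{1.57} ≤ 16.64) ≈ 2 · 0.35016 = 0.70032 ≈ 0.7003.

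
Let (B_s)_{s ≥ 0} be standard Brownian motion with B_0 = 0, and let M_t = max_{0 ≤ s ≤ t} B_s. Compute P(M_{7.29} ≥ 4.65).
P(M_{7.29} ≥ 4.65) = 2·P(B_{7.29} ≥ 4.65) = 2(1 − Φ(4.65/√7.29)) ≈ 0.0850

By the reflection principle for Brownian motion, P(M_t ≥ a) = 2 · P(B_t ≥ a) for a ≥ 0. Since B_t ~ N(0, t), P(B_t ≥ 4.65) = 1 − Φ(4.65/√t) = 1 − Φ(4.65/√7.29) = 1 − Φ(1.7222). So
  P(M_{7.29} ≥ 4.65) = 2(1 − Φ(1.7222)) ≈ 0.0850.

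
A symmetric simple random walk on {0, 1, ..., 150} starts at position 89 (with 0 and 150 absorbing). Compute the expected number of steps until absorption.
E[τ | X_0 = 89] = 5429

Let v_k = E[τ | X_0 = k]. Boundary: v_0 = v_150 = 0. Recurrence: v_k = 1 + (v_{k-1} + v_{k+1})/2 for 1 ≤ k ≤ 149. The particular solution to v_k − (v_{k-1} + v_{k+1})/2 = 1 is v_k = −k^2. Adding homogeneous solution A + B k and matching boundaries gives v_k = k (150 − k). Substituting k = 89: v_89 = 89 · 61 = 5429.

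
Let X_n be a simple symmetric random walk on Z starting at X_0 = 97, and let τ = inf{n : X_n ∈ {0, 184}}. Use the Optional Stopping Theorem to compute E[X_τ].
E[X_τ] = 97

X_n is a martingale and τ is a bounded-mean stopping time (indeed τ is finite a.s. with bounded expectation since the walk is in a bounded region). By the OST, E[X_τ] = E[X_0] = 97. Equivalently: E[X_τ] = 184 · P(hit 184 first) + 0 · P(hit 0 first) = 184 · (97/184) = 97.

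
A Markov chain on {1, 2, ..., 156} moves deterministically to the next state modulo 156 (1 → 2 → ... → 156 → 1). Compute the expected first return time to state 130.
E[T_130 | X_0 = 130] = 156

The chain cycles deterministically, so starting at state 130 it returns in exactly 156 steps. Equivalently, the stationary distribution is uniform π_j = 1/156 for every state j, so by Kac's formula E[T_130] = 1/π_130 = 156.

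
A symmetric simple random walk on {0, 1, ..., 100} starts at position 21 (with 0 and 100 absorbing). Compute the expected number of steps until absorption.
E[τ | X_0 = 21] = 1659

Let v_k = E[τ | X_0 = k]. Boundary: v_0 = v_100 = 0. Recurrence: v_k = 1 + (v_{k-1} + v_{k+1})/2 for 1 ≤ k ≤ 99. The particular solution to v_k − (v_{k-1} + v_{k+1})/2 = 1 is v_k = −k^2. Adding homogeneous solution A + B k and matching boundaries gives v_k = k (100 − k). Substituting k = 21: v_21 = 21 · 79 = 1659.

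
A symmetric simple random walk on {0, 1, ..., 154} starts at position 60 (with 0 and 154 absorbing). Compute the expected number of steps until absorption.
E[τ | X_0 = 60] = 5640

Let v_k = E[τ | X_0 = k]. Boundary: v_0 = v_154 = 0. Recurrence: v_k = 1 + (v_{k-1} + v_{k+1})/2 for 1 ≤ k ≤ 153. The particular solution to v_k − (v_{k-1} + v_{k+1})/2 = 1 is v_k = −k^2. Adding homogeneous solution A + B k and matching boundaries gives v_k = k (154 − k). Substituting k = 60: v_60 = 60 · 94 = 5640.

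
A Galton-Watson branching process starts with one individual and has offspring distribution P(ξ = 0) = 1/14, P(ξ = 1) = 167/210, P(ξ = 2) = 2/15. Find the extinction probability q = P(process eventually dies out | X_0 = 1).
q = 15/28

The pgf is f(s) = 1/14 + 167/210·s + 2/15·s². The extinction probability q is the smallest fixed point of f in [0, 1]. Setting s = f(s):
  2/15·s² + (167/210 − 1)·s + 1/14 = 0
  2/15·s² − (1/14 + 2/15)·s + 1/14 = 0
which factors as (s − 1)·(2/15·s − 1/14) = 0, giving roots s = 1 and s = (1/14)/(2/15) = 15/28.
Mean offspring μ = 167/210 + 2·2/15 = 223/210 > 1 (supercritical), so q < 1. The extinction probability is the smaller root: q = (1/14)/(2/15) = 15/28.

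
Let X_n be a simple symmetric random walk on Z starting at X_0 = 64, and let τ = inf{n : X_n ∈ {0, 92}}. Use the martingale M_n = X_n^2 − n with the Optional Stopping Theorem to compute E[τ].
E[τ] = 1792

M_n = X_n^2 − n is a martingale (since E[X_{n+1}^2 | F_n] = X_n^2 + 1). By OST (τ has finite mean in a bounded region), E[M_τ] = E[M_0] = X_0^2 − 0 = 64^2 = 4096. Also E[M_τ] = E[X_τ^2] − E[τ]. The walk exits at 0 or 92, with P(hit 92 first) = 64/92, so E[X_τ^2] = 92^2 · 64/92 + 0 = 5888. Thus E[τ] = E[X_τ^2] − E[M_τ] = 5888 − 4096 = 1792 = 64(92 − 64) = 1792.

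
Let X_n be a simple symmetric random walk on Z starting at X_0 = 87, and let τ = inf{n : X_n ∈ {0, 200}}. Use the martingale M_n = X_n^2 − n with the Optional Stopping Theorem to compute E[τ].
E[τ] = 9831

M_n = X_n^2 − n is a martingale (since E[X_{n+1}^2 | F_n] = X_n^2 + 1). By OST (τ has finite mean in a bounded region), E[M_τ] = E[M_0] = X_0^2 − 0 = 87^2 = 7569. Also E[M_τ] = E[X_τ^2] − E[τ]. The walk exits at 0 or 200, with P(hit 200 first) = 87/200, so E[X_τ^2] = 200^2 · 87/200 + 0 = 17400. Thus E[τ] = E[X_τ^2] − E[M_τ] = 17400 − 7569 = 9831 = 87(200 − 87) = 9831.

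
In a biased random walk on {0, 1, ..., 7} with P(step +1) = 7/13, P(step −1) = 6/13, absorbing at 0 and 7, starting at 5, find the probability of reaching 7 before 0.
P(hit 7 before 0) = (1 − (6/7)^5) / (1 − (6/7)^7) = 442519/543607

Let u_k denote P(reach 7 before 0 | start at k). Boundary: u_0 = 0, u_7 = 1. Recurrence: u_k = 7/13·u_{k+1} + 6/13·u_{k-1} for 1 ≤ k ≤ 6. Try u_k = A + B·r^k with r = q/p = (6/13)/(7/13) = 6/7. Substitution satisfies the recurrence; boundary conditions give:
  u_k = (1 − r^k) / (1 − r^N) = (1 − (6/7)^5) / (1 − (6/7)^7) = 442519/543607.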